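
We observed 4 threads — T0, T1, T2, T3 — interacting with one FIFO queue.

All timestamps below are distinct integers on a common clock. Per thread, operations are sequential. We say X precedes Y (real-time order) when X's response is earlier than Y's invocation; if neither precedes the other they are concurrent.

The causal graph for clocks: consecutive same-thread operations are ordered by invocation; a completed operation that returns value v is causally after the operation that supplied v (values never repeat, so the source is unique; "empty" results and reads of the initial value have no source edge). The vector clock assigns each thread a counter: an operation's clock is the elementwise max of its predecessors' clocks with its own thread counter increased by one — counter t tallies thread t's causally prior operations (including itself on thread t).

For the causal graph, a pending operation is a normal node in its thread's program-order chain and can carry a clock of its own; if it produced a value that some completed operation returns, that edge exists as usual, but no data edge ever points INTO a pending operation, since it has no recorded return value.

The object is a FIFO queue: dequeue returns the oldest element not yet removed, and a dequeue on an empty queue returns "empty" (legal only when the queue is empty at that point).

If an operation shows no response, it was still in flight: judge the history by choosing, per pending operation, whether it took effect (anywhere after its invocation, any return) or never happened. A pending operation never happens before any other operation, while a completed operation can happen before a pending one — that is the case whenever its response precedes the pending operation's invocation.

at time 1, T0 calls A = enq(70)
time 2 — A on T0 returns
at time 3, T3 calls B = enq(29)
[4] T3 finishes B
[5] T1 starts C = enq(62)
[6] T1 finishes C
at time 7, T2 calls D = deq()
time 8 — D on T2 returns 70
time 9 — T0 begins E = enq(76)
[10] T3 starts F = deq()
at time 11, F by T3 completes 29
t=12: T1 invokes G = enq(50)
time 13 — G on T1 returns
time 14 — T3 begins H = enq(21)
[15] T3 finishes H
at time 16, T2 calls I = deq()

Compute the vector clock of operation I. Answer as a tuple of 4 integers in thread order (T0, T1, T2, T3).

(1, 0, 2, 0)

B (invocation 3): nothing precedes it; T3's component alone gives (0, 0, 0, 1)
C (invocation 5): nothing precedes it; T1's component alone gives (0, 1, 0, 0)
A (invocation 1): nothing precedes it; T0's component alone gives (1, 0, 0, 0)
invoked at 10, F merges VC(B)=(0, 0, 0, 1) and bumps T3's slot → (0, 0, 0, 2)
invoked at 12, G merges VC(C)=(0, 1, 0, 0) and bumps T1's slot → (0, 2, 0, 0)
invoked at 7, D merges VC(A)=(1, 0, 0, 0) and bumps T2's slot → (1, 0, 1, 0)
invoked at 9, E merges VC(A)=(1, 0, 0, 0) and bumps T0's slot → (2, 0, 0, 0)
invoked at 14, H merges VC(F)=(0, 0, 0, 2) and bumps T3's slot → (0, 0, 0, 3)
invoked at 16, I merges VC(D)=(1, 0, 1, 0) and bumps T2's slot → (1, 0, 2, 0)
target: VC(I) = (1, 0, 2, 0)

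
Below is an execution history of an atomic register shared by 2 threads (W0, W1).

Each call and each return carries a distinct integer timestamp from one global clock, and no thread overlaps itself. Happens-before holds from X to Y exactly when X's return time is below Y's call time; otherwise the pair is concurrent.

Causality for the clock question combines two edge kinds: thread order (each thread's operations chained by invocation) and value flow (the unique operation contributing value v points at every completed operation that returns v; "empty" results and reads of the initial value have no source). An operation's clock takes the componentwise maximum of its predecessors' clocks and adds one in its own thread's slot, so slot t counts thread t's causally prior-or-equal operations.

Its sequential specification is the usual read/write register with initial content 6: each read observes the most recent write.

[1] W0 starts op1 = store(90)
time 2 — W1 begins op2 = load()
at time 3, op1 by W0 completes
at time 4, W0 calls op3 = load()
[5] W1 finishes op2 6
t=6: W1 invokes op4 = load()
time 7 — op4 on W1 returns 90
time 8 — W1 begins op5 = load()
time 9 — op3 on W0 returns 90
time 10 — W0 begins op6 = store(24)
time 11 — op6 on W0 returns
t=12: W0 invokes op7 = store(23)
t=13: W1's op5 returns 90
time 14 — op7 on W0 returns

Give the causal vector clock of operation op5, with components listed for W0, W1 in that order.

(1, 3)

VC(op2, invoked at 2): no causal predecessors; +1 on W1 → (0, 1)
VC(op1, invoked at 1): no causal predecessors; +1 on W0 → (1, 0)
merge at op3 (invoked 4): VC(op1)=(1, 0), own-thread bump on W0 → (2, 0)
merge at op4 (invoked 6): VC(op1)=(1, 0), VC(op2)=(0, 1), own-thread bump on W1 → (1, 2)
merge at op6 (invoked 10): VC(op3)=(2, 0), own-thread bump on W0 → (3, 0)
merge at op5 (invoked 8): VC(op1)=(1, 0), VC(op4)=(1, 2), own-thread bump on W1 → (1, 3)
merge at op7 (invoked 12): VC(op6)=(3, 0), own-thread bump on W0 → (4, 0)
target: VC(op5) = (1, 3)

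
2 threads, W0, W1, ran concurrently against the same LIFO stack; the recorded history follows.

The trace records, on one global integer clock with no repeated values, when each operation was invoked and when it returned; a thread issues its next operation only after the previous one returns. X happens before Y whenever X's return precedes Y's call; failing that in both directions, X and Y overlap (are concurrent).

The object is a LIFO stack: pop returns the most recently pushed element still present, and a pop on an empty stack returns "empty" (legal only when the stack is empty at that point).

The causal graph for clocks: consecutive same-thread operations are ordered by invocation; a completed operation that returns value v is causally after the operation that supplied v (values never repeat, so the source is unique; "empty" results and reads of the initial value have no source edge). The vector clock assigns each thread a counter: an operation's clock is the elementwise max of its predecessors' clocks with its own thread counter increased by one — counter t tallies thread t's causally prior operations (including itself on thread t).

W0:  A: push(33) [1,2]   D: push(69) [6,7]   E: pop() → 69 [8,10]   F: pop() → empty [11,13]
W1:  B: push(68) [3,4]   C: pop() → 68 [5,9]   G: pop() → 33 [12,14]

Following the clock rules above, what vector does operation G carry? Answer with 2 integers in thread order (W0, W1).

no predecessors for B (invoked 3): W1 increments from zero → (0, 1)
no predecessors for A (invoked 1): W0 increments from zero → (1, 0)
merge at C (invoked 5): VC(B)=(0, 1), own-thread bump on W1 → (0, 2)
merge at D (invoked 6): VC(A)=(1, 0), own-thread bump on W0 → (2, 0)
merge at E (invoked 8): VC(D)=(2, 0), own-thread bump on W0 → (3, 0)
merge at G (invoked 12): VC(A)=(1, 0), VC(C)=(0, 2), own-thread bump on W1 → (1, 3)
merge at F (invoked 11): VC(E)=(3, 0), own-thread bump on W0 → (4, 0)
target: VC(G) = (1, 3)

(1, 3)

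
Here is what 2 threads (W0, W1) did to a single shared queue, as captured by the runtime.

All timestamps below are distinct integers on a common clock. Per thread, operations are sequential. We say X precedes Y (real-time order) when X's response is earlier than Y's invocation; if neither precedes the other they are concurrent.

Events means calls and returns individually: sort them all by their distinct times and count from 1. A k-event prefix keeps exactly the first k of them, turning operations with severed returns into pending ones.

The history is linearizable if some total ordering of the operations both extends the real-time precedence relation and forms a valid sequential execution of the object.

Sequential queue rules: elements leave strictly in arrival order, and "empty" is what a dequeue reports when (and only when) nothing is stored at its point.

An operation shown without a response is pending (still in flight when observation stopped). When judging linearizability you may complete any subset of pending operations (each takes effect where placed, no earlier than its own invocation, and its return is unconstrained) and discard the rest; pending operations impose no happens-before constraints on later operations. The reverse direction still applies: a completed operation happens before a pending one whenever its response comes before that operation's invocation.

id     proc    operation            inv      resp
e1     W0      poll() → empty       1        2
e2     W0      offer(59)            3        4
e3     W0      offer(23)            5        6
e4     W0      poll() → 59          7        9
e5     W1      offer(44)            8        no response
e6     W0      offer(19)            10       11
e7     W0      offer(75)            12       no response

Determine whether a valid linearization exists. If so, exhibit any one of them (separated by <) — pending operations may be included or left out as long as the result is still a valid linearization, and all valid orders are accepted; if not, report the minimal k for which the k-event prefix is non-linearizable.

step 1: e1 poll() → empty — queue <>
step 2: e2 offer(59) — queue <59>
step 3: e3 offer(23) — queue <59,23>
step 4: e4 poll() → 59 — queue <23>
step 5: e5 offer(44) (pending, included) — queue <23,44>
step 6: e6 offer(19) — queue <23,44,19>

linearizable — witness: e1 < e2 < e3 < e4 < e5 < e6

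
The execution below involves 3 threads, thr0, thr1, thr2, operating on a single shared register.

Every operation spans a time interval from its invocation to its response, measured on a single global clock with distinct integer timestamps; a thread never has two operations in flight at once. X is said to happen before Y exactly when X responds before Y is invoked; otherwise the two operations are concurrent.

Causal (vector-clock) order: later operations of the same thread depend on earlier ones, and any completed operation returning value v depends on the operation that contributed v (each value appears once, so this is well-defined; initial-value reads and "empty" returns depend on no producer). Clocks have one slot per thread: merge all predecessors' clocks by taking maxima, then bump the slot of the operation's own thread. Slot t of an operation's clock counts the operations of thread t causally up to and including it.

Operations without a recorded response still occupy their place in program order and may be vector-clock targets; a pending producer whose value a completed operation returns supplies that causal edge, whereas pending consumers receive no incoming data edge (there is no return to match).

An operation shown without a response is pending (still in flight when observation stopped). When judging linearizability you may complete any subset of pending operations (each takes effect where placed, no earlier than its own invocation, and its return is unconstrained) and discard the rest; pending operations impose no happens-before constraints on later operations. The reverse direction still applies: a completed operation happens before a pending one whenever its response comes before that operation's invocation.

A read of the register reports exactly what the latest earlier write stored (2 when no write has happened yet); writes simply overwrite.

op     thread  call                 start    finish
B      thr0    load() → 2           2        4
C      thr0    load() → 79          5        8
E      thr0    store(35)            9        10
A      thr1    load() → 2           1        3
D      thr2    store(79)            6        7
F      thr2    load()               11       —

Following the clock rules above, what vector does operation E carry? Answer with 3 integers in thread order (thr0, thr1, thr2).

(3, 0, 1)

root op D, invoked 6: fresh clock plus thr2's own tick → (0, 0, 1)
root op A, invoked 1: fresh clock plus thr1's own tick → (0, 1, 0)
root op B, invoked 2: fresh clock plus thr0's own tick → (1, 0, 0)
from VC(D)=(0, 0, 1), F (invoked 11) maxes components and bumps thr2 → (0, 0, 2)
from VC(B)=(1, 0, 0), VC(D)=(0, 0, 1), C (invoked 5) maxes components and bumps thr0 → (2, 0, 1)
from VC(C)=(2, 0, 1), E (invoked 9) maxes components and bumps thr0 → (3, 0, 1)
target: VC(E) = (3, 0, 1)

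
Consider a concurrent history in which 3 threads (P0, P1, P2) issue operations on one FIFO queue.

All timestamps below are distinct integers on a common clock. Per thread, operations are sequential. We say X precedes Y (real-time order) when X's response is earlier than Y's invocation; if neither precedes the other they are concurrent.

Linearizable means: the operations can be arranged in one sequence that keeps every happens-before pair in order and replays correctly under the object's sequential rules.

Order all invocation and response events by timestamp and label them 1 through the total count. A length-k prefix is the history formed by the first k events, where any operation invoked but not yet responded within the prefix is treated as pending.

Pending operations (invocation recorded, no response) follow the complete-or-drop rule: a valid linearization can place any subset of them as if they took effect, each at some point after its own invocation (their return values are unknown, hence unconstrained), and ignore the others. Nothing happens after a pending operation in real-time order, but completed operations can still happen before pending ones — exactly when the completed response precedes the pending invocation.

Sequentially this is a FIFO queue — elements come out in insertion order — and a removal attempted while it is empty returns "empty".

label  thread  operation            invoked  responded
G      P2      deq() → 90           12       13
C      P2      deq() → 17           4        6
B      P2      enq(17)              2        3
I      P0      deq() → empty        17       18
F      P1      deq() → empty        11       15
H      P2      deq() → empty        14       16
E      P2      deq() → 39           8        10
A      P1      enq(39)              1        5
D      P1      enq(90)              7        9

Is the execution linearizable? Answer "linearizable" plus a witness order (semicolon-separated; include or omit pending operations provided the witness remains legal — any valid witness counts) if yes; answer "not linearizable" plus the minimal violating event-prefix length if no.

step 1: B enq(17) — queue <17>
step 2: A enq(39) — queue <17,39>
step 3: C deq() → 17 — queue <39>
step 4: D enq(90) — queue <39,90>
step 5: E deq() → 39 — queue <90>
step 6: G deq() → 90 — queue <>
step 7: F deq() → empty — queue <>
step 8: H deq() → empty — queue <>
step 9: I deq() → empty — queue <>

linearizable — witness: B; A; C; D; E; G; F; H; I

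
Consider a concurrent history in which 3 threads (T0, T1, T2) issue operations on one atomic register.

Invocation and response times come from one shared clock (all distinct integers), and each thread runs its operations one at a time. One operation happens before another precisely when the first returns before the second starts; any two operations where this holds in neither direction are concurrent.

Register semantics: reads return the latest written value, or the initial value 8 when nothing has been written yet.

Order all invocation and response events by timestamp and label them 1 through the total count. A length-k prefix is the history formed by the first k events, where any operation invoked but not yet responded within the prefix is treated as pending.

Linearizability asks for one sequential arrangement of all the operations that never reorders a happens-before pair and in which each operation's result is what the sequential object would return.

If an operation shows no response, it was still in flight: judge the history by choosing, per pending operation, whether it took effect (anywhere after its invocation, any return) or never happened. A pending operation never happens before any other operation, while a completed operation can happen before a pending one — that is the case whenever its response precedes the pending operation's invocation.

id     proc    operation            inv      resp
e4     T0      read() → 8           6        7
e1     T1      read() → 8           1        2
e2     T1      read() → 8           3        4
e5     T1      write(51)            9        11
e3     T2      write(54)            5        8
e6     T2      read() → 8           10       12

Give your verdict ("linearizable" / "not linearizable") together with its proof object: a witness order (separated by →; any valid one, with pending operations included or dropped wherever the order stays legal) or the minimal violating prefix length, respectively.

not linearizable — minimal violating prefix: 12 events

events 1..11 are fine; event 12 — the response of e6 at time 12 — makes the prefix non-linearizable
every one of the 4 real-time-consistent orders over 6 completed atomic register ops fails the sequential spec
for example e1, e2, e3, e4, e5, e6 fails at step 4: e4 read() → 8 is not legal there
for example e1, e2, e3, e4, e6, e5 fails at step 4: e4 read() → 8 is not legal there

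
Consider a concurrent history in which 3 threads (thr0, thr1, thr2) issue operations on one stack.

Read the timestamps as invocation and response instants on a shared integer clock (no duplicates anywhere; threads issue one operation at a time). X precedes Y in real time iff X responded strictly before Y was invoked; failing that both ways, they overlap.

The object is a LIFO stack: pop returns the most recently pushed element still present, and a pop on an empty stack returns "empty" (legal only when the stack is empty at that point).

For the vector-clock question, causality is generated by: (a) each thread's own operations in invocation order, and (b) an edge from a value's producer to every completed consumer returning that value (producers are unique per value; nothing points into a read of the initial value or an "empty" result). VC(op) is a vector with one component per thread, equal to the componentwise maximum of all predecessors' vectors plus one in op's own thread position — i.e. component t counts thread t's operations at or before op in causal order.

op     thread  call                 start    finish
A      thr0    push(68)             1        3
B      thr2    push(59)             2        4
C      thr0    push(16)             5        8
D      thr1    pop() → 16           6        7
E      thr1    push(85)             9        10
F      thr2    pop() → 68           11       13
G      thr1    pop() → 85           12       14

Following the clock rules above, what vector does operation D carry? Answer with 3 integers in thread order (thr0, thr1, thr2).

VC(B, invoked at 2): no causal predecessors; +1 on thr2 → (0, 0, 1)
VC(A, invoked at 1): no causal predecessors; +1 on thr0 → (1, 0, 0)
C, invoked 5, takes VC(A)=(1, 0, 0) under max, adds 1 for thr0 → (2, 0, 0)
F, invoked 11, takes VC(A)=(1, 0, 0), VC(B)=(0, 0, 1) under max, adds 1 for thr2 → (1, 0, 2)
D, invoked 6, takes VC(C)=(2, 0, 0) under max, adds 1 for thr1 → (2, 1, 0)
E, invoked 9, takes VC(D)=(2, 1, 0) under max, adds 1 for thr1 → (2, 2, 0)
G, invoked 12, takes VC(E)=(2, 2, 0) under max, adds 1 for thr1 → (2, 3, 0)
target: VC(D) = (2, 1, 0)

(2, 1, 0)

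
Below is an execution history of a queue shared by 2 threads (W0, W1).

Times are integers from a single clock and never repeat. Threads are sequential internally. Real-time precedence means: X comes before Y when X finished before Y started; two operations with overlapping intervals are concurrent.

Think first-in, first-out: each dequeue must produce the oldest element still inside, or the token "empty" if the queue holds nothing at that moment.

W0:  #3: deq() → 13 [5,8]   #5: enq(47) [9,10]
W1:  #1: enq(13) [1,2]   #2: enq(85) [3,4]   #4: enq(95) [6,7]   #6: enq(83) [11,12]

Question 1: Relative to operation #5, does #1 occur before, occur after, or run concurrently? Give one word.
before

#1 spans [1,2], #5 spans [9,10]
resp(#1)=2 < inv(#5)=9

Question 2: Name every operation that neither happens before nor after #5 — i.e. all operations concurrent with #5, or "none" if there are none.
none

overlap test against #5 [9,10]: concurrent iff the interval meets 9..10
#1 [1,2]: before
#2 [3,4]: before
#3 [5,8]: before
#4 [6,7]: before
#6 [11,12]: after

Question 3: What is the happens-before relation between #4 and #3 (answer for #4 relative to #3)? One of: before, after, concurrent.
concurrent

#4 spans [6,7], #3 spans [5,8]
the intervals overlap in both directions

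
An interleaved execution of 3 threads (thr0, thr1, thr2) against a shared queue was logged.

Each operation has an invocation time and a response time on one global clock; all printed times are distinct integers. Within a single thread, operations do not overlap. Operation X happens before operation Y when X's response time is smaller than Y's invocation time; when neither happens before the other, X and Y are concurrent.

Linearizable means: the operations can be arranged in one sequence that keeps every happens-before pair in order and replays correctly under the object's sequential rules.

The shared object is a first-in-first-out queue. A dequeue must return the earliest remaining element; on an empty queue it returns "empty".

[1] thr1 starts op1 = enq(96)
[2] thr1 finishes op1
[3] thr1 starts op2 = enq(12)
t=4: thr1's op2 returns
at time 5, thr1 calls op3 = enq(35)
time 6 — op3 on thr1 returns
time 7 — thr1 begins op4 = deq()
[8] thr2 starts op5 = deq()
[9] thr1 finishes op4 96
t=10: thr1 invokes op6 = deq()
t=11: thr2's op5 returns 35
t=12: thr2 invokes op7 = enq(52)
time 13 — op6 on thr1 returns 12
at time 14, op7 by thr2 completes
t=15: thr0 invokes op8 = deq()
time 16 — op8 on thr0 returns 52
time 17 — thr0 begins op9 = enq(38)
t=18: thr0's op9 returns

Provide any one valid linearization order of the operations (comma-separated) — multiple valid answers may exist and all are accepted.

step 1: op1 enq(96) — queue <96>
step 2: op2 enq(12) — queue <96,12>
step 3: op3 enq(35) — queue <96,12,35>
step 4: op4 deq() → 96 — queue <12,35>
step 5: op6 deq() → 12 — queue <35>
step 6: op5 deq() → 35 — queue <>
step 7: op7 enq(52) — queue <52>
step 8: op8 deq() → 52 — queue <>
step 9: op9 enq(38) — queue <38>

op1, op2, op3, op4, op6, op5, op7, op8, op9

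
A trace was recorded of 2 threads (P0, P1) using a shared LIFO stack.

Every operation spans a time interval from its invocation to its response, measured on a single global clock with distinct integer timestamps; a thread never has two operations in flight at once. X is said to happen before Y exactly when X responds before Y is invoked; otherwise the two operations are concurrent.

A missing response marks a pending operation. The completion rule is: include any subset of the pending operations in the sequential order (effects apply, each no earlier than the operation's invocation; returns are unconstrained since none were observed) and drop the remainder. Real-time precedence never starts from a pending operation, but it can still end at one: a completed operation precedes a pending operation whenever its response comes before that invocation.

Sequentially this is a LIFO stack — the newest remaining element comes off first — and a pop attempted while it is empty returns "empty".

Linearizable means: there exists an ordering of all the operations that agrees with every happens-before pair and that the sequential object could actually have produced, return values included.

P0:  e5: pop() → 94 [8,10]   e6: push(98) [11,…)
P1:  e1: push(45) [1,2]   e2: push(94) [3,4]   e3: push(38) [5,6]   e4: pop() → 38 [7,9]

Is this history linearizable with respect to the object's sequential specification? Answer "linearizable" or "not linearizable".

witness order: e1, e2, e3, e4, e5
1. e1 push(45), leaving stack <45>
2. e2 push(94), leaving stack <45,94>
3. e3 push(38), leaving stack <45,94,38>
4. e4 pop() → 38, leaving stack <45,94>
5. e5 pop() → 94, leaving stack <45>

linearizable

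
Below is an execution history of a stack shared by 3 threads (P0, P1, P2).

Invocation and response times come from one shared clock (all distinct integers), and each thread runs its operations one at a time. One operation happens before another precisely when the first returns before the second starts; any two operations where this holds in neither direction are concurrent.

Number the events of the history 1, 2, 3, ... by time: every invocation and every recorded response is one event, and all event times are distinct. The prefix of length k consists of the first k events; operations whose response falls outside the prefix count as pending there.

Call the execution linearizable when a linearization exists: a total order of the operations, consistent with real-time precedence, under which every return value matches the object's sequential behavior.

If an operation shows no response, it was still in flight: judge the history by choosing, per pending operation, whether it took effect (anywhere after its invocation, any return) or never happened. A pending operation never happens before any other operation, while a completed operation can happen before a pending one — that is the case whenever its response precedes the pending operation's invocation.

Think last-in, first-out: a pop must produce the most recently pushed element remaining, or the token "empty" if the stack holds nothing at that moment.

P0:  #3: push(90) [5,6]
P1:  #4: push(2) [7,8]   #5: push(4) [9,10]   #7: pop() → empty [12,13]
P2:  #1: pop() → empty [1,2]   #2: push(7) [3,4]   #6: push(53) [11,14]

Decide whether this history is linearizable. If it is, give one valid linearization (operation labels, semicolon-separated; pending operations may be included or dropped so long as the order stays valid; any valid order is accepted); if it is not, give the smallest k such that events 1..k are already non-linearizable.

not linearizable — minimal violating prefix: 13 events

the violation lands at event 13, #7's response at time 13: events 1..12 linearize, events 1..13 do not
the sole real-time-consistent order of 6 completed operations fails the stack replay
including or dropping the 1 pending operation (#6) in any combination fails
one such order, #1, #2, #3, #4, #5, #7 (pending dropped), breaks at step 6 where #7 pop() → empty is illegal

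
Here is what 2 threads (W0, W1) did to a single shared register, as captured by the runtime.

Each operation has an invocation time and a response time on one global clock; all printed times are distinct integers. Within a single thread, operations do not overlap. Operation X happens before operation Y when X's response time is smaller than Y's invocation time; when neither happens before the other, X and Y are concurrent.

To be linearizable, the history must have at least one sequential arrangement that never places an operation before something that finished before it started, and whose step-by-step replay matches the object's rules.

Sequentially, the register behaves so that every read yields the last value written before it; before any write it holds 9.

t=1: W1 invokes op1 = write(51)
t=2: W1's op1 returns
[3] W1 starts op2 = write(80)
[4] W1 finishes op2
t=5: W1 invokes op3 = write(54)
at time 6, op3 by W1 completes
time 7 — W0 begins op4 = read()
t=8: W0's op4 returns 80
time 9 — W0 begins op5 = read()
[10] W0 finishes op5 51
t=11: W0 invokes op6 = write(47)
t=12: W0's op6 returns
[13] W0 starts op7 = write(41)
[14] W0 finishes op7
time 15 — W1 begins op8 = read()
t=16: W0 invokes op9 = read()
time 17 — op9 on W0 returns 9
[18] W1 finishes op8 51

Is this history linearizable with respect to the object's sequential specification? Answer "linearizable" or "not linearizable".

events 1..7 are fine; event 8 — the response of op4 at time 8 — makes the prefix non-linearizable
one real-time candidate order over the 4 completed operations — the register replay rejects it
e.g. op1, op2, op3, op4: illegal at step 4, since op4 read() → 80 cannot apply there

not linearizable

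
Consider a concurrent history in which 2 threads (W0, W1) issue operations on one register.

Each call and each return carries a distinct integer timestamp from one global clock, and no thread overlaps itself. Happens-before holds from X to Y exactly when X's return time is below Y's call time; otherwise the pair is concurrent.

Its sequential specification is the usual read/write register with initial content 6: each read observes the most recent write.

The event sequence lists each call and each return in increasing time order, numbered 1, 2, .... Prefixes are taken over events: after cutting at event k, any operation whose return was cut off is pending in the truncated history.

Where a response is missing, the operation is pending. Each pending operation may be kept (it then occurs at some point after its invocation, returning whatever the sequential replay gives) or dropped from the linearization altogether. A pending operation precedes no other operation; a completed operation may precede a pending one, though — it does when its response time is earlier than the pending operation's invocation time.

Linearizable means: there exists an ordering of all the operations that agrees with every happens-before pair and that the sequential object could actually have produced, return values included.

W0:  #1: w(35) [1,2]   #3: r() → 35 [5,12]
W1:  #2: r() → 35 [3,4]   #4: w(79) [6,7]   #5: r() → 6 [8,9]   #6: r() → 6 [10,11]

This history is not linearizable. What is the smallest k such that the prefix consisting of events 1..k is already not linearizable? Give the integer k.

events 1..8 are linearizable; a witness order is #1, #2, #3, #4:
after step 1 (#1 w(35)): value 35
after step 2 (#2 r() → 35): value 35
after step 3 (#3 r() (pending, included)): value 35
after step 4 (#4 w(79)): value 79
include event 9 — #5 responding at 9 — and every candidate order breaks
every completion of the 1 pending operation (#3) was checked; none linearizes
sample order #1, #2, #4, #5 (pending dropped) stalls at step 4 — #5 r() → 6 has no legal effect

9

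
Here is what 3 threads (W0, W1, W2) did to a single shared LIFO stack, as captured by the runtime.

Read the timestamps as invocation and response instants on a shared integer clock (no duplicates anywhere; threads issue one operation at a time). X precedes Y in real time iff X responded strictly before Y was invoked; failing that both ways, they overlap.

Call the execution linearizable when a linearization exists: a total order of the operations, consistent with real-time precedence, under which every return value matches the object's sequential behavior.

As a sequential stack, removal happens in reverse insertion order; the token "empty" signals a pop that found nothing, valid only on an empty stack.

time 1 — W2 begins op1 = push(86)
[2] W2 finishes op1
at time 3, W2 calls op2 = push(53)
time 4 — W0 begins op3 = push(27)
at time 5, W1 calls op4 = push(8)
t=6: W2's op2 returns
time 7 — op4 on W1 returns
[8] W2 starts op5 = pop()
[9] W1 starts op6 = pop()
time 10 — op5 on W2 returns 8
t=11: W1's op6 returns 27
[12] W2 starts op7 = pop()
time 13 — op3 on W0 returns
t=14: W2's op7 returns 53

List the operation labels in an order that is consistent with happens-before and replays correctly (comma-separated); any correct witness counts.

op1, op2, op3, op4, op5, op6, op7

1. op1 push(86), leaving stack <86>
2. op2 push(53), leaving stack <86,53>
3. op3 push(27), leaving stack <86,53,27>
4. op4 push(8), leaving stack <86,53,27,8>
5. op5 pop() → 8, leaving stack <86,53,27>
6. op6 pop() → 27, leaving stack <86,53>
7. op7 pop() → 53, leaving stack <86>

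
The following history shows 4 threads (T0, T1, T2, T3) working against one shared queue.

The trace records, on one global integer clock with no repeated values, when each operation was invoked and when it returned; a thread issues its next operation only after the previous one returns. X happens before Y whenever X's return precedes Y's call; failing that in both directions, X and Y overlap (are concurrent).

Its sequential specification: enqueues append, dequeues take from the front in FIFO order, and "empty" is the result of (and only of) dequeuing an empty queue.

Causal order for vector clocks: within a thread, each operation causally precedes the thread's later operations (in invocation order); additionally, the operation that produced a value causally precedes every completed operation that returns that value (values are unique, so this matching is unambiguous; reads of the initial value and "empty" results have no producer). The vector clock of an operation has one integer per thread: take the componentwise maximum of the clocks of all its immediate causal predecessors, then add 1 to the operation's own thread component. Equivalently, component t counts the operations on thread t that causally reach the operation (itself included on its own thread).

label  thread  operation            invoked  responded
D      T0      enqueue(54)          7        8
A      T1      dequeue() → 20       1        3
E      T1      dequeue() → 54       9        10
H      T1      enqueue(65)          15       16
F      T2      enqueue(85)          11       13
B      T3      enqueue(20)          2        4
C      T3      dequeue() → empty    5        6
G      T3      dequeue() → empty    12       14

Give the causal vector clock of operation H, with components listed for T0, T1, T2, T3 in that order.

no predecessors for B (invoked 2): T3 increments from zero → (0, 0, 0, 1)
no predecessors for F (invoked 11): T2 increments from zero → (0, 0, 1, 0)
no predecessors for D (invoked 7): T0 increments from zero → (1, 0, 0, 0)
invoked at 5, C merges VC(B)=(0, 0, 0, 1) and bumps T3's slot → (0, 0, 0, 2)
invoked at 1, A merges VC(B)=(0, 0, 0, 1) and bumps T1's slot → (0, 1, 0, 1)
invoked at 12, G merges VC(C)=(0, 0, 0, 2) and bumps T3's slot → (0, 0, 0, 3)
invoked at 9, E merges VC(A)=(0, 1, 0, 1), VC(D)=(1, 0, 0, 0) and bumps T1's slot → (1, 2, 0, 1)
invoked at 15, H merges VC(E)=(1, 2, 0, 1) and bumps T1's slot → (1, 3, 0, 1)
target: VC(H) = (1, 3, 0, 1)

(1, 3, 0, 1)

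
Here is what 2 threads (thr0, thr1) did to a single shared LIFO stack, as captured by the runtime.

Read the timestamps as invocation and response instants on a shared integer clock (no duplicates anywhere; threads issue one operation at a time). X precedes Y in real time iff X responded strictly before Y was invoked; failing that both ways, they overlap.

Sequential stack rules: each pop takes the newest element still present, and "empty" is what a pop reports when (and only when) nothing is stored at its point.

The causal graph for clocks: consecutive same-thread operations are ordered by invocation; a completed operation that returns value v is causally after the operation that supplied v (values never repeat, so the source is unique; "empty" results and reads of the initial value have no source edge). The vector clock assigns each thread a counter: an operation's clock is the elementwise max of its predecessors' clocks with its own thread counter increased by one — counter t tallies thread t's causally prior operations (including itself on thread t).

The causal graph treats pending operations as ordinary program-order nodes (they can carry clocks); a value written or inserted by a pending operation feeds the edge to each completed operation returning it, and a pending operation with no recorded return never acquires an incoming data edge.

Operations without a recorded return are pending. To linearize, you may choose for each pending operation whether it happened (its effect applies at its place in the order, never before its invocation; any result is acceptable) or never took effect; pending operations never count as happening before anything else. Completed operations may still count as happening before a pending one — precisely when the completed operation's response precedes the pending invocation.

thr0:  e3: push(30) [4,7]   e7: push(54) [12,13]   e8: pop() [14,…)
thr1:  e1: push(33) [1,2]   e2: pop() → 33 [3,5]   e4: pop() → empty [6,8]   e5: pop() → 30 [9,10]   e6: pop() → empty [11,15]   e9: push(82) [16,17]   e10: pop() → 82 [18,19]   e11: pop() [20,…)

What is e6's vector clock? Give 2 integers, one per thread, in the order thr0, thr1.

(1, 5)

invoked at 1, e1 has no predecessors; its own thr1 bump gives (0, 1)
invoked at 4, e3 has no predecessors; its own thr0 bump gives (1, 0)
from VC(e1)=(0, 1), e2 (invoked 3) maxes components and bumps thr1 → (0, 2)
from VC(e3)=(1, 0), e7 (invoked 12) maxes components and bumps thr0 → (2, 0)
from VC(e2)=(0, 2), e4 (invoked 6) maxes components and bumps thr1 → (0, 3)
from VC(e7)=(2, 0), e8 (invoked 14) maxes components and bumps thr0 → (3, 0)
from VC(e3)=(1, 0), VC(e4)=(0, 3), e5 (invoked 9) maxes components and bumps thr1 → (1, 4)
from VC(e5)=(1, 4), e6 (invoked 11) maxes components and bumps thr1 → (1, 5)
from VC(e6)=(1, 5), e9 (invoked 16) maxes components and bumps thr1 → (1, 6)
from VC(e9)=(1, 6), e10 (invoked 18) maxes components and bumps thr1 → (1, 7)
from VC(e10)=(1, 7), e11 (invoked 20) maxes components and bumps thr1 → (1, 8)
target: VC(e6) = (1, 5)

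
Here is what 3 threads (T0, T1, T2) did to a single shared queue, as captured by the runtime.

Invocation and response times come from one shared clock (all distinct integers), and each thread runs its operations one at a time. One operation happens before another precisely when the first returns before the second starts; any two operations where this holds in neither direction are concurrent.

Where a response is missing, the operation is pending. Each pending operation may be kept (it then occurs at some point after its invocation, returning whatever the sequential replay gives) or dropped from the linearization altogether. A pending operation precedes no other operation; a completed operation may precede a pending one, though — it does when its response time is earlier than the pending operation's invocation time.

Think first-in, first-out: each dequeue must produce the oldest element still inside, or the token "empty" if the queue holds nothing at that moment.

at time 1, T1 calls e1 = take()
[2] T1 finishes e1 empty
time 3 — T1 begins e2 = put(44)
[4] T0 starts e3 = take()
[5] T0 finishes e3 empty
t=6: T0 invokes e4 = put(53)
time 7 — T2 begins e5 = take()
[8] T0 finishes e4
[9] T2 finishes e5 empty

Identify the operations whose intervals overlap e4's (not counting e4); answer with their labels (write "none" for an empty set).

e2, e5

e4 runs from 6 to 8; window-overlapping ops are concurrent
e1 [1,2]: before
e2 [3,…): concurrent
e3 [4,5]: before
e5 [7,9]: concurrent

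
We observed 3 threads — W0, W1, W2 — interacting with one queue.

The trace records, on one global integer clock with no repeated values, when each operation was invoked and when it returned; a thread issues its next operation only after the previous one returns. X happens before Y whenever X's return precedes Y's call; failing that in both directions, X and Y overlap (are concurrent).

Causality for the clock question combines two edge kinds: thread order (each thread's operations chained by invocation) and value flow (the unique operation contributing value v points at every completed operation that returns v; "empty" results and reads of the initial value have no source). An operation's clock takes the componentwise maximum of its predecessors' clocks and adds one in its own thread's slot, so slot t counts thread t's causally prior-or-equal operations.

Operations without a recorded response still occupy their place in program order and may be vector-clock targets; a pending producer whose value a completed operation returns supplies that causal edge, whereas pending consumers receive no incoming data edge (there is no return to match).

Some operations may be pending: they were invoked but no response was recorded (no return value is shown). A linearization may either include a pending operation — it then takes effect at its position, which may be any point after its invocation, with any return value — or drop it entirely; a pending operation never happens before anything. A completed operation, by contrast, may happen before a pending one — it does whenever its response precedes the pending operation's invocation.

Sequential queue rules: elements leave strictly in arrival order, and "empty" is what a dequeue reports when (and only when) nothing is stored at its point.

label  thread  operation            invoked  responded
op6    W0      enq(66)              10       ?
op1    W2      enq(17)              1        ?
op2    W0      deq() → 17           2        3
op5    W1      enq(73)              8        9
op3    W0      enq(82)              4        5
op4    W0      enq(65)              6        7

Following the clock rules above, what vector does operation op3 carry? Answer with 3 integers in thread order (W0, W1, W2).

invoked at 1, op1 has no predecessors; its own W2 bump gives (0, 0, 1)
invoked at 8, op5 has no predecessors; its own W1 bump gives (0, 1, 0)
invoked at 2, op2 merges VC(op1)=(0, 0, 1) and bumps W0's slot → (1, 0, 1)
invoked at 4, op3 merges VC(op2)=(1, 0, 1) and bumps W0's slot → (2, 0, 1)
invoked at 6, op4 merges VC(op3)=(2, 0, 1) and bumps W0's slot → (3, 0, 1)
invoked at 10, op6 merges VC(op4)=(3, 0, 1) and bumps W0's slot → (4, 0, 1)
target: VC(op3) = (2, 0, 1)

(2, 0, 1)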